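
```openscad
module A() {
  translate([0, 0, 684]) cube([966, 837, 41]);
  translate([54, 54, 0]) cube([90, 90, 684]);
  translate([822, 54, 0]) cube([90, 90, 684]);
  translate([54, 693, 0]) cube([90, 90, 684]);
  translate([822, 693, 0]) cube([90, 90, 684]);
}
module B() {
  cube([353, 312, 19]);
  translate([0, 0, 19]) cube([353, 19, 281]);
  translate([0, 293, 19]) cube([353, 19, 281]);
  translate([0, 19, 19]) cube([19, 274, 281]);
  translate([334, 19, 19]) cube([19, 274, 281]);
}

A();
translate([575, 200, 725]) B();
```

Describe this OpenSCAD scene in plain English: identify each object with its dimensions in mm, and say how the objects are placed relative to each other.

A is a table with a 966×837 mm rectangular top, 41 mm thick, top surface at z = 725 mm, supported by four 90×90 mm square legs, each inset 54 mm from the nearest pair of top edges, running from the floor.

B is an open-topped rectangular box: outside dimensions 353×312×300 mm, with a uniform wall and base thickness of 19 mm. The base is a full 353×312 slab on the floor; four walls sit on top of the base. The front and back walls (the −y and +y sides) span the full width; the two side walls fit between them.

The open box is on top of the table.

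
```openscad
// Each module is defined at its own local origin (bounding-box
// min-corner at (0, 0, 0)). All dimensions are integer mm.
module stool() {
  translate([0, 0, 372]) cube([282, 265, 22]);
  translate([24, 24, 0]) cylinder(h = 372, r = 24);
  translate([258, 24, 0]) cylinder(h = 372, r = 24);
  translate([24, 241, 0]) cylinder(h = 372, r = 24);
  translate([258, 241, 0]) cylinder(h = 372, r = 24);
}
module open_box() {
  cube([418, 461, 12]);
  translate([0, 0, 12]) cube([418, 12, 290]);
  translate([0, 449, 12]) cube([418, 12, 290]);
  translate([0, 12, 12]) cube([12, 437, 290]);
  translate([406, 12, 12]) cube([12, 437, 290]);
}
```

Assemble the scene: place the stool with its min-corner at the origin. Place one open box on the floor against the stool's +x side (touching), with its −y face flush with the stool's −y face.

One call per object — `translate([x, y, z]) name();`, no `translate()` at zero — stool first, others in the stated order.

stool();
translate([282, 0, 0]) open_box();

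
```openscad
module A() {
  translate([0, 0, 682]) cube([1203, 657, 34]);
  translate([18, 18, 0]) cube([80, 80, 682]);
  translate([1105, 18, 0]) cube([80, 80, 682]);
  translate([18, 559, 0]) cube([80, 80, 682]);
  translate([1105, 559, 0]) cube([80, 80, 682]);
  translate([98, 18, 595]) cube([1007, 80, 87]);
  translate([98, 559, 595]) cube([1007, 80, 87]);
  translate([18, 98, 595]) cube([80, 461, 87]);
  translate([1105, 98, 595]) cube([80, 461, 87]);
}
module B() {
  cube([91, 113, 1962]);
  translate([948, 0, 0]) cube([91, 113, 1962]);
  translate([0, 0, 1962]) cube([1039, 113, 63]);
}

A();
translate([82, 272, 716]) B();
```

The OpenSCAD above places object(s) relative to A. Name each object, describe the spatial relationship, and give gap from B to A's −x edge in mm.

The door frame's min-x is at 82; the table's min-x is 0; gap = 82 mm.

A is a table. B is a door frame. The door frame is on top of the table, centred. The gap from the door frame to the table's −x edge is 82 mm.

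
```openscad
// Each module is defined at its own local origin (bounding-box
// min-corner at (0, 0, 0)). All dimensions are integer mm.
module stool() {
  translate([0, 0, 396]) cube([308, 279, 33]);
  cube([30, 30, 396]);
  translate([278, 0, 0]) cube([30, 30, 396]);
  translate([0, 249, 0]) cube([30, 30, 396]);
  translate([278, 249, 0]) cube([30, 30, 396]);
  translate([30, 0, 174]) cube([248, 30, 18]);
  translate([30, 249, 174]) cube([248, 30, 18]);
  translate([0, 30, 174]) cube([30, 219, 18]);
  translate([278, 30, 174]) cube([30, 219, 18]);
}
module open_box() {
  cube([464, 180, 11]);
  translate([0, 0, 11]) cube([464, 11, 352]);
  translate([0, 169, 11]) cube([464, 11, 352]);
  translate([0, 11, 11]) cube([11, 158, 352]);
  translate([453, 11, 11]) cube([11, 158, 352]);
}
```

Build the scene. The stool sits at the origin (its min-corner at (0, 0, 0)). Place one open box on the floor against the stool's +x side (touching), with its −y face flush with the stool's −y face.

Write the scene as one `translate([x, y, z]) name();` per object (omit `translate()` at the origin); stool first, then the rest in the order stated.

stool();
translate([308, 0, 0]) open_box();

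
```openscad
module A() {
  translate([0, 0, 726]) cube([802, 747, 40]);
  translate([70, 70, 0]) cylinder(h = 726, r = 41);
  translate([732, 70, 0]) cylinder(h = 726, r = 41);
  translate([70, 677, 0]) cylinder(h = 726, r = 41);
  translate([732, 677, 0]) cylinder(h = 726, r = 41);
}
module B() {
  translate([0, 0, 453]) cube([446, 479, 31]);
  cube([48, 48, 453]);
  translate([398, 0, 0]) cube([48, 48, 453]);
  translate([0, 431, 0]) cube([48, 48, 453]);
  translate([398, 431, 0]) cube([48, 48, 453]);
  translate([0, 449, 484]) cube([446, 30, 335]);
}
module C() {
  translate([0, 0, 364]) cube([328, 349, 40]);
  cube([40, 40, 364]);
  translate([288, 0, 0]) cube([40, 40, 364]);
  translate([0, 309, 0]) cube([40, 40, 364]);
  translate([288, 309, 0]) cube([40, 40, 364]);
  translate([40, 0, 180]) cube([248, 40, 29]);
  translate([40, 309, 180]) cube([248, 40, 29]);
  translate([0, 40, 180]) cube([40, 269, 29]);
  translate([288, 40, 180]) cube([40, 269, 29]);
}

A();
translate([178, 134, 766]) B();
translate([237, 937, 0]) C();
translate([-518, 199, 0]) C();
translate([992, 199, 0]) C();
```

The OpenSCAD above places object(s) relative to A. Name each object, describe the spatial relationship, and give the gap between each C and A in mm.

A is a table. B is a chair. C is a stool. The chair is on top of the table, centred. Three stools sit around the table at the +y, −x, +x sides. The gap between each stool and the table is 190 mm.

Each stool's nearest face is 190 mm from the table's bounding box.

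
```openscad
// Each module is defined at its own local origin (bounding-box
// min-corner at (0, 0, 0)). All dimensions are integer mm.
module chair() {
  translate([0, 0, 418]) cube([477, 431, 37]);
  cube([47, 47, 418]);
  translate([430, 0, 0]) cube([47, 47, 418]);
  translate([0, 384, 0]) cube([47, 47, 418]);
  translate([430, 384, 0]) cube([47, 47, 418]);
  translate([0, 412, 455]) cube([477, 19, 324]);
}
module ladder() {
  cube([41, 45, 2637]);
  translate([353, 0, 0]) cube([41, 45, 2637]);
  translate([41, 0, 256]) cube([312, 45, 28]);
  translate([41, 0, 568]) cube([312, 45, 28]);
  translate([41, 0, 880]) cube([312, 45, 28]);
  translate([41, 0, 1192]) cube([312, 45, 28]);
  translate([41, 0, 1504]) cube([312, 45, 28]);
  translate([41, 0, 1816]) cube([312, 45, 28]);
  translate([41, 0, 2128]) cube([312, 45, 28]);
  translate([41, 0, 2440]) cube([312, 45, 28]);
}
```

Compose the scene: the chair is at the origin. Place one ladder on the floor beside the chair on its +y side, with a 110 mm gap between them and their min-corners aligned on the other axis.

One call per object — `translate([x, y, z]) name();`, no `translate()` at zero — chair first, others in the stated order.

chair();
translate([0, 541, 0]) ladder();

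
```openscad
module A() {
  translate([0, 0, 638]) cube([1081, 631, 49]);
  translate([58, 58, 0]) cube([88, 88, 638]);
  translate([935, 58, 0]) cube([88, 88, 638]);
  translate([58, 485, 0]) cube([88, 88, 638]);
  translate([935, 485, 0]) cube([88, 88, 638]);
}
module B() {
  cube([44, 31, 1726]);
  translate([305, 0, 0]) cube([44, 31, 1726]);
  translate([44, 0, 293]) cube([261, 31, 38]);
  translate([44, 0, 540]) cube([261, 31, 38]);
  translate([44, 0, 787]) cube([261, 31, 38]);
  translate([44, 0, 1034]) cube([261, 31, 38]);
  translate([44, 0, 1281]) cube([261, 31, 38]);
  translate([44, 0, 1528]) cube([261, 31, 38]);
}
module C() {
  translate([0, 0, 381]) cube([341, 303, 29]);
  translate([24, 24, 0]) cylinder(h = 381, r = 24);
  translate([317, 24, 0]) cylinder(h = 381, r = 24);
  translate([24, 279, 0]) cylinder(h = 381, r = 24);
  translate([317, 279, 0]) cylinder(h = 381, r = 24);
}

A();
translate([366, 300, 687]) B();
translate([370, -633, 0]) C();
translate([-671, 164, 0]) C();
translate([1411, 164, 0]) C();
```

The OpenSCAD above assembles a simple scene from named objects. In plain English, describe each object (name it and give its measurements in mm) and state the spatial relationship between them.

A is a table: top 1081 mm (x) × 631 mm (y), 49 mm thick, upper face at z = 687 mm, on four 88×88 mm square legs, each inset 58 mm from the nearest pair of top edges, running from z = 0 to the bottom of the top.

B is a straight ladder. Two 44×31 mm vertical rails, 1726 mm tall, stand 349 mm apart (outside-to-outside) with their front faces coplanar on the −y side. 6 rungs, each 31 mm deep and 38 mm tall, span between the inner faces of the rails, front faces flush with the rails. The lowest rung's underside is at z = 293 mm and rungs are spaced 247 mm apart (underside to underside).

C is a four-legged stool. The seat is 341×303 mm, 29 mm thick, top at z = 410 mm. It stands on four round legs, each 48 mm in diameter, from z = 0 to the seat underside, each leg's axis is inset half a diameter from the nearest pair of seat edges (so the leg's bounding box is flush with the corner).

The ladder is on top of the table, centred. Three stools sit around the table at the −y, −x, +x sides.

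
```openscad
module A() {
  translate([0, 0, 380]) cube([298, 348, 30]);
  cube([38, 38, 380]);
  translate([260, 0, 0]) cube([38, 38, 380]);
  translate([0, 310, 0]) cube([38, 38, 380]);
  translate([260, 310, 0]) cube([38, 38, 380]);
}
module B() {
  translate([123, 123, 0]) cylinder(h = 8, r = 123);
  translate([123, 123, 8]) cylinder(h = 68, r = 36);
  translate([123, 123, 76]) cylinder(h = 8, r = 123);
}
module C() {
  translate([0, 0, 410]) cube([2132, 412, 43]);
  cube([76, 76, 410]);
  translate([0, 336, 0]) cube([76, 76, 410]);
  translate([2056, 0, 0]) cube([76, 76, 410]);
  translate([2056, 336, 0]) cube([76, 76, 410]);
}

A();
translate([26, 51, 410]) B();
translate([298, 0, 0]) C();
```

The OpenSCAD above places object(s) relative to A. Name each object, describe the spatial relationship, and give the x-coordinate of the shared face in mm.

A is a stool. B is a spool. C is a bench. The spool is on top of the stool, centred. The bench is against the stool's +x side, with their −y faces flush. The x-coordinate of the shared face is 298 mm.

The stool's +x face and the bench's −x face are both at x = 298 mm.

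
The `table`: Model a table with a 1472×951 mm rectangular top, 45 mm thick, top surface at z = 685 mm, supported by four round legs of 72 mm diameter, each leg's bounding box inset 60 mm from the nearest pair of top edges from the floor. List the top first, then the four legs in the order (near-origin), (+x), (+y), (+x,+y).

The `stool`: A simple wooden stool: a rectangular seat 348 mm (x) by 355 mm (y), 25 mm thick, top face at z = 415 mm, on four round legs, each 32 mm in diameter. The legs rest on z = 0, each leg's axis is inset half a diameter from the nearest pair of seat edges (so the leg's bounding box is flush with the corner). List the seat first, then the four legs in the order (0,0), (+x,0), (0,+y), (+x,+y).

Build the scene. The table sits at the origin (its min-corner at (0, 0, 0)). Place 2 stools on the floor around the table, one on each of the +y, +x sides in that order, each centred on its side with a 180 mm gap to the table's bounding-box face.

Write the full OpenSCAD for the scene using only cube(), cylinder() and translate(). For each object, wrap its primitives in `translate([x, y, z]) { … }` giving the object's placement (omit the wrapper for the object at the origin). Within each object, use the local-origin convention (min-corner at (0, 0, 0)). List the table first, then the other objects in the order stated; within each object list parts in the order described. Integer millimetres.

translate([0, 0, 640]) cube([1472, 951, 45]);
translate([96, 96, 0]) cylinder(h = 640, r = 36);
translate([1376, 96, 0]) cylinder(h = 640, r = 36);
translate([96, 855, 0]) cylinder(h = 640, r = 36);
translate([1376, 855, 0]) cylinder(h = 640, r = 36);
translate([562, 1131, 0]) {
  translate([0, 0, 390]) cube([348, 355, 25]);
  translate([16, 16, 0]) cylinder(h = 390, r = 16);
  translate([332, 16, 0]) cylinder(h = 390, r = 16);
  translate([16, 339, 0]) cylinder(h = 390, r = 16);
  translate([332, 339, 0]) cylinder(h = 390, r = 16);
}
translate([1652, 298, 0]) {
  translate([0, 0, 390]) cube([348, 355, 25]);
  translate([16, 16, 0]) cylinder(h = 390, r = 16);
  translate([332, 16, 0]) cylinder(h = 390, r = 16);
  translate([16, 339, 0]) cylinder(h = 390, r = 16);
  translate([332, 339, 0]) cylinder(h = 390, r = 16);
}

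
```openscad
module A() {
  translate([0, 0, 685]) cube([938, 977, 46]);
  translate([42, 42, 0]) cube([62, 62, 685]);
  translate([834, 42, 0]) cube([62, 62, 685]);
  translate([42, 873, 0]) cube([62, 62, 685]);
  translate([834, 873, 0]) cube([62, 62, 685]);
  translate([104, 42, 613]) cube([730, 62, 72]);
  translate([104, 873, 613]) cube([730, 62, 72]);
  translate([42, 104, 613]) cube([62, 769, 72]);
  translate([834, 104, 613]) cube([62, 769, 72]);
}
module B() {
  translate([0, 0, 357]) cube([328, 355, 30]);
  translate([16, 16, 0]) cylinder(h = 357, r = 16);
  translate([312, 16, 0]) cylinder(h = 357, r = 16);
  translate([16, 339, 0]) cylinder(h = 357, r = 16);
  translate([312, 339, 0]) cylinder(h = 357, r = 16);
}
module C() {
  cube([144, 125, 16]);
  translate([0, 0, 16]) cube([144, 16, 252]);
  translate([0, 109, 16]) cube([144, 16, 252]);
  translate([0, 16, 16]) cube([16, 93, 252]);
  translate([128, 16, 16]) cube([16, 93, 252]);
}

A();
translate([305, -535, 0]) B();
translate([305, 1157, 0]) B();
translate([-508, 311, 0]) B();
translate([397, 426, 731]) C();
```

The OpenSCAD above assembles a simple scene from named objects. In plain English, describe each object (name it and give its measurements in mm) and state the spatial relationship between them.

A is a table: top 938 mm (x) × 977 mm (y), 46 mm thick, upper face at z = 731 mm, on four 62×62 mm square legs, each inset 42 mm from the nearest pair of top edges, running from z = 0 to the bottom of the top. Four apron rails, 62 mm thick and 72 mm tall, run between adjacent legs with their top edges flush with the underside of the top and their outer faces flush with the legs' outer faces.

B is a simple wooden stool: a rectangular seat 328 mm (x) by 355 mm (y), 30 mm thick, top face at z = 387 mm, on four round legs, each 32 mm in diameter. The legs rest on z = 0, each leg's axis is inset half a diameter from the nearest pair of seat edges (so the leg's bounding box is flush with the corner).

C is an open storage box with external size 144×125×268 mm and wall thickness 16 mm (the base is also 16 mm thick). The base covers the whole footprint; the four walls stand on the base, with the y-facing walls full-width and the x-facing walls fitting between their inner faces.

Three stools sit around the table at the −y, +y, −x sides. The open box is on top of the table, centred.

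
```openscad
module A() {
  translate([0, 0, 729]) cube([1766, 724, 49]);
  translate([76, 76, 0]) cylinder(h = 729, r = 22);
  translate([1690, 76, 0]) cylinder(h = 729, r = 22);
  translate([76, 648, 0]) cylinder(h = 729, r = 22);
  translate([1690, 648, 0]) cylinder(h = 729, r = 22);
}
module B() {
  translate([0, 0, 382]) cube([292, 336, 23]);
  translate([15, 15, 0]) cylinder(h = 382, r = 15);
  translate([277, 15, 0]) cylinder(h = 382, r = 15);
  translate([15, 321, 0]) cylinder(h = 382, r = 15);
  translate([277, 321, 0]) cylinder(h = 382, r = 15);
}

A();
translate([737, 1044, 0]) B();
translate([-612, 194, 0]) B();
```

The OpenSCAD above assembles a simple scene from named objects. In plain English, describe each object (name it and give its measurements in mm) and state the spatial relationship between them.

A is a table with a 1766×724 mm rectangular top, 49 mm thick, top surface at z = 778 mm, supported by four round legs of 44 mm diameter, each leg's bounding box inset 54 mm from the nearest pair of top edges, running from the floor.

B is a simple wooden stool: a rectangular seat 292 mm (x) by 336 mm (y), 23 mm thick, top face at z = 405 mm, on four round legs, each 30 mm in diameter. The legs rest on z = 0, each leg's axis is inset half a diameter from the nearest pair of seat edges (so the leg's bounding box is flush with the corner).

Two stools sit around the table at the +y, −x sides.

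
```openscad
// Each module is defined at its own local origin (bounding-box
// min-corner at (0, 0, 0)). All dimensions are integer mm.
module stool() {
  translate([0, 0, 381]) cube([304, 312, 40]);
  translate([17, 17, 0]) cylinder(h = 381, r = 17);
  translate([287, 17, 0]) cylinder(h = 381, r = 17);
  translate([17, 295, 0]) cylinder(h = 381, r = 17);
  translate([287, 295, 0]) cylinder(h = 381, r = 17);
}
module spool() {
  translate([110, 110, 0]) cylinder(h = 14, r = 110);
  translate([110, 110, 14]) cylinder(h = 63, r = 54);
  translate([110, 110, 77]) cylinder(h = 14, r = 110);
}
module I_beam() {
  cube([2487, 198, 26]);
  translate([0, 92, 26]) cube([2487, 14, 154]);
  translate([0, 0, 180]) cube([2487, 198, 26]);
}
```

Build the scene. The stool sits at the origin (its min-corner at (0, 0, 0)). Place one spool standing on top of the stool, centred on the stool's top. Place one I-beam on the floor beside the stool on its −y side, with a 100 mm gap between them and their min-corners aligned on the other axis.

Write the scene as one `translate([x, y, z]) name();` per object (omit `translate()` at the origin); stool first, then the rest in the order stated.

stool();
translate([42, 46, 421]) spool();
translate([0, -298, 0]) I_beam();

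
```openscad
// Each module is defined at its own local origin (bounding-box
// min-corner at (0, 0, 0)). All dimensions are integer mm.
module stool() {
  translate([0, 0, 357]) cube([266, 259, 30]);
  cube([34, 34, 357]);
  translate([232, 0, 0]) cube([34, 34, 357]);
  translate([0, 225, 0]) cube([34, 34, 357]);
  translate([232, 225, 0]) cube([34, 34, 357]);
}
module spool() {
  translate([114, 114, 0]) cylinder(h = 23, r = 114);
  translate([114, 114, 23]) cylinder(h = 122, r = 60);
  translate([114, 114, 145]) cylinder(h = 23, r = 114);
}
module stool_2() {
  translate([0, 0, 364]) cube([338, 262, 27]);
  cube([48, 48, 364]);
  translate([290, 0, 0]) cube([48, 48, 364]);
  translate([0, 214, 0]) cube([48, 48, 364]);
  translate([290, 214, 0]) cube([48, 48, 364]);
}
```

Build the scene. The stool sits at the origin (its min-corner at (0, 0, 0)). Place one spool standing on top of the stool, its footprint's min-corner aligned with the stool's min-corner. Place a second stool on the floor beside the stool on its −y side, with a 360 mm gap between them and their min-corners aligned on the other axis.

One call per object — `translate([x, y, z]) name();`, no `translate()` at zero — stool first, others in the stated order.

stool();
translate([0, 0, 387]) spool();
translate([0, -622, 0]) stool_2();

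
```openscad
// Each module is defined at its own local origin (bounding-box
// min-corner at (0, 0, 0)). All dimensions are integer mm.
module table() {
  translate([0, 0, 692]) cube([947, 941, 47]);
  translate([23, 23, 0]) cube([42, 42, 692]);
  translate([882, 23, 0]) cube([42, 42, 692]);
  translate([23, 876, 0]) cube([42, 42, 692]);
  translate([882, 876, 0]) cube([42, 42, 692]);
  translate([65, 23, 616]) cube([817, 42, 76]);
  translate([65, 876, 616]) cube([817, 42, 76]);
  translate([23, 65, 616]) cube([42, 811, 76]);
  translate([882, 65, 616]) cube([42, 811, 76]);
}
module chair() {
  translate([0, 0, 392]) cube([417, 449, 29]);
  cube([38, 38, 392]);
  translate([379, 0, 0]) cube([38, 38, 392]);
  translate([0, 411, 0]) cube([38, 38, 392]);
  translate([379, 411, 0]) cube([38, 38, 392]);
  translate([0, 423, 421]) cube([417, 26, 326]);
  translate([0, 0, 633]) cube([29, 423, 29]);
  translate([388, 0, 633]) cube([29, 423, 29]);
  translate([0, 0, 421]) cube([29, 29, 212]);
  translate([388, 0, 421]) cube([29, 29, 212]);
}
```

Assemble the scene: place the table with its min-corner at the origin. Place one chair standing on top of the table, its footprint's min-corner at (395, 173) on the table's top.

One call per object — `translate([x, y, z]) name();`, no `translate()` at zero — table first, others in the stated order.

table();
translate([395, 173, 739]) chair();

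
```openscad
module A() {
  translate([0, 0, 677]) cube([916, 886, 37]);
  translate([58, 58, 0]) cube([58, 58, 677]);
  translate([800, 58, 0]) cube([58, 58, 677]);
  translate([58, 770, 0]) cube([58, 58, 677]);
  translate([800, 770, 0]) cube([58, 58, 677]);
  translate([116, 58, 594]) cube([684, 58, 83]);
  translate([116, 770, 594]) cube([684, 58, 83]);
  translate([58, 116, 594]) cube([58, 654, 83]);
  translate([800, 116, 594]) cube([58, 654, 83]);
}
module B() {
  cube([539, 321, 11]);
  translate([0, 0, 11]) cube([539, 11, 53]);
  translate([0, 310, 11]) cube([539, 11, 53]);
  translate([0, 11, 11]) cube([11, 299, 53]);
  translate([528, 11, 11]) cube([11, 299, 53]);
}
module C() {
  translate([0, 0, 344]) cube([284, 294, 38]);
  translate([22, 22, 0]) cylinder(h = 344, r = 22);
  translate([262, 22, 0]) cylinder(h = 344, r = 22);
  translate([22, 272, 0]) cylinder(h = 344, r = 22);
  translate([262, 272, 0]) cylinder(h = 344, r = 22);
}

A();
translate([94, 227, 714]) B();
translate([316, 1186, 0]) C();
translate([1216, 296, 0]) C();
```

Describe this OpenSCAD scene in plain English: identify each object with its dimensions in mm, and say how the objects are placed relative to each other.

A is a table with a 916×886 mm rectangular top, 37 mm thick, top surface at z = 714 mm, supported by four 58×58 mm square legs, each inset 58 mm from the nearest pair of top edges, running from the floor. Four apron rails, 58 mm thick and 83 mm tall, run between adjacent legs with their top edges flush with the underside of the top and their outer faces flush with the legs' outer faces.

B is an open-topped rectangular box: outside dimensions 539×321×64 mm, with a uniform wall and base thickness of 11 mm. The base is a full 539×321 slab on the floor; four walls sit on top of the base. The front and back walls (the −y and +y sides) span the full width; the two side walls fit between them.

C is a four-legged stool. The seat is 284×294 mm, 38 mm thick, top at z = 382 mm. It stands on four round legs, each 44 mm in diameter, from z = 0 to the seat underside, each leg's axis is inset half a diameter from the nearest pair of seat edges (so the leg's bounding box is flush with the corner).

The open box is on top of the table. Two stools sit around the table at the +y, +x sides.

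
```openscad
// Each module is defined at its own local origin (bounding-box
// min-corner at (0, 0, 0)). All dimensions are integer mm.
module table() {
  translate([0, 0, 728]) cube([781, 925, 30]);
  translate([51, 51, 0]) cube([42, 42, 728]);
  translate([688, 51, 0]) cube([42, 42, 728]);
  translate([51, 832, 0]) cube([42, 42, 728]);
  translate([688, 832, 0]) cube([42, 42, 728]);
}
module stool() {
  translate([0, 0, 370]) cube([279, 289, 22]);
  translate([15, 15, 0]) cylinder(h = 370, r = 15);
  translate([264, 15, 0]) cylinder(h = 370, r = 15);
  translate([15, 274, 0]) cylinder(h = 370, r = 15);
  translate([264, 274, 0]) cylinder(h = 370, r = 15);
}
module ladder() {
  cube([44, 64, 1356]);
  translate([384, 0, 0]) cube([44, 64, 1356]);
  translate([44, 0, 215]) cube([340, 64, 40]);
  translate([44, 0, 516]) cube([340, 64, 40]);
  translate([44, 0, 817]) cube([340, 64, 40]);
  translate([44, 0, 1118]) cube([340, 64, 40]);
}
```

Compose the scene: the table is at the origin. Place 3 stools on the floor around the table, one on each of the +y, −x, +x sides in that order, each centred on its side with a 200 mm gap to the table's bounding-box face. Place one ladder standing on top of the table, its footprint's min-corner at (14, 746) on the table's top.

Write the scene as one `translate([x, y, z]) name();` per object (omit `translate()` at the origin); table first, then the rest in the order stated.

table();
translate([251, 1125, 0]) stool();
translate([-479, 318, 0]) stool();
translate([981, 318, 0]) stool();
translate([14, 746, 758]) ladder();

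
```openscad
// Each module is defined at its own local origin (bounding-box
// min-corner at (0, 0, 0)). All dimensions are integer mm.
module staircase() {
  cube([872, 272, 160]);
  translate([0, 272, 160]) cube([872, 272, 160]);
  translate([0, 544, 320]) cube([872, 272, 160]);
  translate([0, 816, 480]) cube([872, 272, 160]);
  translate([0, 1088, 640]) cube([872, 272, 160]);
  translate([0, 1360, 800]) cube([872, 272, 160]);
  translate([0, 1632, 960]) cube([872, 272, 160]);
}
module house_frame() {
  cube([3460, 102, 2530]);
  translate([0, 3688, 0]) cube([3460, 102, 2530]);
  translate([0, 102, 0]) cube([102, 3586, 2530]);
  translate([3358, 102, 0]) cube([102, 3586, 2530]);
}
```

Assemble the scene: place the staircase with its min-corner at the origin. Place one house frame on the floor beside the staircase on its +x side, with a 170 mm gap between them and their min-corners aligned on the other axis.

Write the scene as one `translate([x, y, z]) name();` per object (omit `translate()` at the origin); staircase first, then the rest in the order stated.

staircase();
translate([1042, 0, 0]) house_frame();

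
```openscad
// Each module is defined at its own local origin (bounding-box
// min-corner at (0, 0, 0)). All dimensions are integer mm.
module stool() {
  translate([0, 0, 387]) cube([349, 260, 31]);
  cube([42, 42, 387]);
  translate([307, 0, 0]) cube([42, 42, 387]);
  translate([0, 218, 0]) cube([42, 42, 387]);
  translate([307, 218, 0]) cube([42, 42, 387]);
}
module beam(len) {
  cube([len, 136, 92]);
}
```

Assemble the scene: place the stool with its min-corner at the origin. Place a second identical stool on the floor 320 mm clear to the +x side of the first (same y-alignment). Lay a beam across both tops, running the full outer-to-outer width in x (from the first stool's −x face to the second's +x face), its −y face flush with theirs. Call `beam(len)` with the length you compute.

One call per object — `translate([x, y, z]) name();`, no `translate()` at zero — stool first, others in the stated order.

stool();
translate([669, 0, 0]) stool();
translate([0, 0, 418]) beam(1018);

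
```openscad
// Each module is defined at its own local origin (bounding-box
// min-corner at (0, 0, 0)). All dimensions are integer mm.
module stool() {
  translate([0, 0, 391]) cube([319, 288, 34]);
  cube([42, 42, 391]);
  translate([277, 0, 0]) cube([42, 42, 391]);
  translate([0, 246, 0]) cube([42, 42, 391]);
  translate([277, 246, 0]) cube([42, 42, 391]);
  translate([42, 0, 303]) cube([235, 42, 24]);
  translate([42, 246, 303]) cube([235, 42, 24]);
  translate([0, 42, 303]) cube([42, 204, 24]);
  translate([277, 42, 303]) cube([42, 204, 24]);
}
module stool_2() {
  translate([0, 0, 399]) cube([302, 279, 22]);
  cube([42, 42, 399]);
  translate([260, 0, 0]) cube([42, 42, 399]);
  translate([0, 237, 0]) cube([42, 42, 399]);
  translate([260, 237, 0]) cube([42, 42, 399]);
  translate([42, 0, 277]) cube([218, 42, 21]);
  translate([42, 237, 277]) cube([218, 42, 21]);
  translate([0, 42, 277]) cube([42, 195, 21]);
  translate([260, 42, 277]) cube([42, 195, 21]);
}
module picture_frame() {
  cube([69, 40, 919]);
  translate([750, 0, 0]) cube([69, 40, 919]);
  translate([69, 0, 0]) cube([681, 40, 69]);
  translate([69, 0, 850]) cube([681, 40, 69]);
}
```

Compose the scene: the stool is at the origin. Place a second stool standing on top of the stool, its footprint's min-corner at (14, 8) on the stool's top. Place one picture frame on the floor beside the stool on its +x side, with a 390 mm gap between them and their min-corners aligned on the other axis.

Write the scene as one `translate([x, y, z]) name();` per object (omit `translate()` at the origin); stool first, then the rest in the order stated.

stool();
translate([14, 8, 425]) stool_2();
translate([709, 0, 0]) picture_frame();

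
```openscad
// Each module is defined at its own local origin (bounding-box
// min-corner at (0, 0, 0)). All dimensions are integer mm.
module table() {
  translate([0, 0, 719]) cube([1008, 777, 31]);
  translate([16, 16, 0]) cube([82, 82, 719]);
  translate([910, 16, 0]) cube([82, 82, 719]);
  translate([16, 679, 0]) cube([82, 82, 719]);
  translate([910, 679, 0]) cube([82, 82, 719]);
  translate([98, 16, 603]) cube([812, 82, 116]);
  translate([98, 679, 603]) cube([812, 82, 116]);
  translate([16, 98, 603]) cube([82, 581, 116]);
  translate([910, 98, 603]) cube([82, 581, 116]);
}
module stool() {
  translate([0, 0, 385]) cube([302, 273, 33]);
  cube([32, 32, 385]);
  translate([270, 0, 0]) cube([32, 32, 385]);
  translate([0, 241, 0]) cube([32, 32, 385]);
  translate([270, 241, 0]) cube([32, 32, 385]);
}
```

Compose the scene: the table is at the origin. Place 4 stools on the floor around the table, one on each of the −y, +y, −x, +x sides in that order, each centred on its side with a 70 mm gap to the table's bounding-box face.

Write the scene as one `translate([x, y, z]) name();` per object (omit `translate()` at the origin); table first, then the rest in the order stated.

table();
translate([353, -343, 0]) stool();
translate([353, 847, 0]) stool();
translate([-372, 252, 0]) stool();
translate([1078, 252, 0]) stool();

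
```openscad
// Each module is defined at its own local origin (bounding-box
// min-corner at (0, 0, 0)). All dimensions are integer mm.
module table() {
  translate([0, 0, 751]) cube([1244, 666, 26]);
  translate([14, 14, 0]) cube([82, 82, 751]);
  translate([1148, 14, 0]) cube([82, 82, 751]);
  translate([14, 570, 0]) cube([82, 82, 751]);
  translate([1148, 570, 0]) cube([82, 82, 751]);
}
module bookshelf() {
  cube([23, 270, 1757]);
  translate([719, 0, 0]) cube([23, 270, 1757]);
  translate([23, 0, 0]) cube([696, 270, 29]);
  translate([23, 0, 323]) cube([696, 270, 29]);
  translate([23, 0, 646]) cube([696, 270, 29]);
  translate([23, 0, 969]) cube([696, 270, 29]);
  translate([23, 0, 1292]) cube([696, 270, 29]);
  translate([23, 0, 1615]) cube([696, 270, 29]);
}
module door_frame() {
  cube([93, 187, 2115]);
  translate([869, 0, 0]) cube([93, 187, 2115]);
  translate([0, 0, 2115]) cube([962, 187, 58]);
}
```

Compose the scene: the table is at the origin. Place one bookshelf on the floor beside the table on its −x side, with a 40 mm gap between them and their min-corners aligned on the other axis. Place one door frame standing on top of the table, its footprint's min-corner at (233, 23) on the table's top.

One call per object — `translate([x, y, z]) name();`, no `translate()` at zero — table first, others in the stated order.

table();
translate([-782, 0, 0]) bookshelf();
translate([233, 23, 777]) door_frame();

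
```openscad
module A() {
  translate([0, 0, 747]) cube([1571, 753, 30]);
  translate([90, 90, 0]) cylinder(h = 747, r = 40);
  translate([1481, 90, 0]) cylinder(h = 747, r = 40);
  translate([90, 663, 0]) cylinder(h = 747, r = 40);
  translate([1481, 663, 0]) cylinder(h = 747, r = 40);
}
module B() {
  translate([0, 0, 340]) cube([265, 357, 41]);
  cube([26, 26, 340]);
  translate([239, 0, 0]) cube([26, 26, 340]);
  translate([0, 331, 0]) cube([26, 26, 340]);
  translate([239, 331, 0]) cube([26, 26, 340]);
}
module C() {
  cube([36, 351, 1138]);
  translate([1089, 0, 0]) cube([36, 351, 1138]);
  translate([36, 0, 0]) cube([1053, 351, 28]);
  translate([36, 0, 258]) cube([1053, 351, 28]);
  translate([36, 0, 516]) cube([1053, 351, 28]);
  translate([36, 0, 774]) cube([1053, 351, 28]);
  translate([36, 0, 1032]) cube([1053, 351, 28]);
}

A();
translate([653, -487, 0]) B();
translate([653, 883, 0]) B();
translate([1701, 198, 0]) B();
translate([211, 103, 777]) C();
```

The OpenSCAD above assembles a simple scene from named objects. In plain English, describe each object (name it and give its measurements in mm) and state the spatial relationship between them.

A is a rectangular dining table. The top is 1571×753×30 mm with its upper surface at z = 777 mm. It stands on four round legs of 80 mm diameter, each leg's bounding box inset 50 mm from the nearest pair of top edges, running from the floor to the underside of the top.

B is a simple wooden stool: a rectangular seat 265 mm (x) by 357 mm (y), 41 mm thick, top face at z = 381 mm, on four square legs, each 26×26 mm in cross-section. The legs rest on z = 0, each flush with a corner of the seat.

C is an open bookshelf. Two side panels, each 36 mm thick, 351 mm deep and 1138 mm tall, stand 1125 mm apart (outside-to-outside). Between them sit 5 shelves, each 28 mm thick and 351 mm deep, spanning the full gap between the sides. The bottom shelf rests on the floor (its underside at z = 0) and the clear gap between one shelf's top and the next shelf's underside is 230 mm.

Three stools sit around the table at the −y, +y, +x sides. The bookshelf is on top of the table.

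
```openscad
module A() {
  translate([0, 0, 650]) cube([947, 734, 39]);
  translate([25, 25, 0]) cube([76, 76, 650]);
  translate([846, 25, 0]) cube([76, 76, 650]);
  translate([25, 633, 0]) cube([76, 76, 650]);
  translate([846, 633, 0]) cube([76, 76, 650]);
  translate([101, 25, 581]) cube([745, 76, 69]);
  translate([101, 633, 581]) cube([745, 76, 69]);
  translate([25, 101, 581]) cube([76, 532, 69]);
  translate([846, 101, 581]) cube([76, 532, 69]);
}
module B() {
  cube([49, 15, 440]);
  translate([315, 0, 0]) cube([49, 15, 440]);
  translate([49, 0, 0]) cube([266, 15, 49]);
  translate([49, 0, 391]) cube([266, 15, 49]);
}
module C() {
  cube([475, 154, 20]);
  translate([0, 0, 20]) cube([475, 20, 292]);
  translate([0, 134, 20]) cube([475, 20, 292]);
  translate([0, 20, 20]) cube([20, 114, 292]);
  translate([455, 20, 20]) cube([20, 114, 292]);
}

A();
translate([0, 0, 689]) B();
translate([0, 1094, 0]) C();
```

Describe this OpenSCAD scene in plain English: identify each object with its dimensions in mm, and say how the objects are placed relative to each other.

A is a rectangular dining table. The top is 947×734×39 mm with its upper surface at z = 689 mm. It stands on four 76×76 mm square legs, each inset 25 mm from the nearest pair of top edges, running from the floor to the underside of the top. Four apron rails, 76 mm thick and 69 mm tall, run between adjacent legs with their top edges flush with the underside of the top and their outer faces flush with the legs' outer faces.

B is a picture frame with a 266×342 mm rectangular opening (x by z) and a uniform 49 mm border on every side. Frame depth is 15 mm along y. It is built from two vertical stiles running the full outside height and two horizontal rails spanning the gap between the stiles.

C is an open-topped rectangular box: outside dimensions 475×154×312 mm, with a uniform wall and base thickness of 20 mm. The base is a full 475×154 slab on the floor; four walls sit on top of the base. The front and back walls (the −y and +y sides) span the full width; the two side walls fit between them.

The picture frame is on top of the table. The open box is on the floor beside the table on its +y side.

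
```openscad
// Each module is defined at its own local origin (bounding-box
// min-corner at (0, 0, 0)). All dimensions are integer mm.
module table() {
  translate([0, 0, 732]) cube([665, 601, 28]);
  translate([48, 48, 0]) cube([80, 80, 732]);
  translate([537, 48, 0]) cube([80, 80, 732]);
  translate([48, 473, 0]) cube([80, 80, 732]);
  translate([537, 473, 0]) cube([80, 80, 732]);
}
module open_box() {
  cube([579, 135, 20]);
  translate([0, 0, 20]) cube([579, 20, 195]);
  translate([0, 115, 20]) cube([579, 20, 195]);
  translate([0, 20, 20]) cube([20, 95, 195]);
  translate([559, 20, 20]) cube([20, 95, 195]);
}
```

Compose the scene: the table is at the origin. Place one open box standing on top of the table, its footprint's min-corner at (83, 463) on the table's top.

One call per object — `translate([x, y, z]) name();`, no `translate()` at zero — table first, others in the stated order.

table();
translate([83, 463, 760]) open_box();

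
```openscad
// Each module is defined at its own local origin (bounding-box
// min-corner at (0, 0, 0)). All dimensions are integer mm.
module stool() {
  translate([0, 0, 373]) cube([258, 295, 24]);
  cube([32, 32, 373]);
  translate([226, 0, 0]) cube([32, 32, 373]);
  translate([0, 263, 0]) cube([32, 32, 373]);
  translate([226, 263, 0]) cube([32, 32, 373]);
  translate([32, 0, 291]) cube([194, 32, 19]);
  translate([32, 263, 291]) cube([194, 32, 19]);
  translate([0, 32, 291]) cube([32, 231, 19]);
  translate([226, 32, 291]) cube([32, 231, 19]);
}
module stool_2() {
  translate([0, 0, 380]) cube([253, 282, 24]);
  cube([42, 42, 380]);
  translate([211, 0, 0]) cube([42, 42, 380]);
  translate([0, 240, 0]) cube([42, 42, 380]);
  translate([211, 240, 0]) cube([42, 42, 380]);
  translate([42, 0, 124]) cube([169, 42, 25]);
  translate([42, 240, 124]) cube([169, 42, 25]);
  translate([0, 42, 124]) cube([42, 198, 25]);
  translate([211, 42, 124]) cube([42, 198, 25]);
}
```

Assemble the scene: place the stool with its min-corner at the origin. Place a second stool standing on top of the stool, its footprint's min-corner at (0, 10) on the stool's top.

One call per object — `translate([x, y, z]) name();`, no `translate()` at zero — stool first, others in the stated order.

stool();
translate([0, 10, 397]) stool_2();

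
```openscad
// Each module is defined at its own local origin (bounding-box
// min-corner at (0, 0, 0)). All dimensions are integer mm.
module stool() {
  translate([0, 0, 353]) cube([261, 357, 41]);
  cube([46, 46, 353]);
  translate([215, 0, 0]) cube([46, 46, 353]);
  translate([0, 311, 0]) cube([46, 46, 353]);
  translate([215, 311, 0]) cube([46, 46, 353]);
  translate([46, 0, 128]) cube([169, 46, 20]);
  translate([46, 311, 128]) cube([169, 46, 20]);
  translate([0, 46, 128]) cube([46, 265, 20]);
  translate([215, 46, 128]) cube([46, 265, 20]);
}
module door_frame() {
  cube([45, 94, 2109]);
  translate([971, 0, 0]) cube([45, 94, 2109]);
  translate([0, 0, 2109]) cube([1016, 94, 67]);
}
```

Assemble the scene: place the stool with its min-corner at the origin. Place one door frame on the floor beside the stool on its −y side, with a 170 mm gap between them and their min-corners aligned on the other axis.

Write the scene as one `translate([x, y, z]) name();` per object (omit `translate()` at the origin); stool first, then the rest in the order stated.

stool();
translate([0, -264, 0]) door_frame();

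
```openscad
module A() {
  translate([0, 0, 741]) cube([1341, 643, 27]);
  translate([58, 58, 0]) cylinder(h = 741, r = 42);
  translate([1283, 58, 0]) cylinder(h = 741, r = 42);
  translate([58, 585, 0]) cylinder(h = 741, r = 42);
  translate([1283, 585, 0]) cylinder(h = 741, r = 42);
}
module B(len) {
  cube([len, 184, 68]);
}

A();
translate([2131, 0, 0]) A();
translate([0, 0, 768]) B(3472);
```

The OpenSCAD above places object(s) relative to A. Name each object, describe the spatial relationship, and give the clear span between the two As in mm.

A is a table. B is a beam. A beam spans the tops of two tables. The clear span between the two tables is 790 mm.

Second table starts at x = 2131; first ends at x = 1341; clear span = 2131 − 1341 = 790 mm.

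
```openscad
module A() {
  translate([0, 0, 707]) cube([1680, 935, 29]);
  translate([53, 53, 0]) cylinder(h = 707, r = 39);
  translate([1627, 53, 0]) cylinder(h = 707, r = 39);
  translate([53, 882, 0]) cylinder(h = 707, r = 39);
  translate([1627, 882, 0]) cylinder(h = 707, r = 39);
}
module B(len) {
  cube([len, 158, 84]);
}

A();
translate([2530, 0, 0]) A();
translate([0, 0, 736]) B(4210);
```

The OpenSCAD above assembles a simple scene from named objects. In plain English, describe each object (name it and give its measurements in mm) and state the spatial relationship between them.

A is a rectangular dining table. The top is 1680×935×29 mm with its upper surface at z = 736 mm. It stands on four round legs of 78 mm diameter, each leg's bounding box inset 14 mm from the nearest pair of top edges, running from the floor to the underside of the top.

B is a rectangular beam 4210 mm long (x), 158 mm deep (y), 84 mm thick (z).

The beam spans the tops of two tables placed 850 mm apart, resting at z = 736 mm.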